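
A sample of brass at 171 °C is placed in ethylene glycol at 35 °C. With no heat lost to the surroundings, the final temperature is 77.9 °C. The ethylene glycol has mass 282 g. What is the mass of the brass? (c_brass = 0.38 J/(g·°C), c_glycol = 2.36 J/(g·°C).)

Heat gained plus heat lost sum to zero:
m×0.38×(77.9 − 171) + 282×2.36×(77.9 − 35) = 0
-35.38 m = -28551
m = -28551/-35.38 ≈ 807 g

m ≈ 807 g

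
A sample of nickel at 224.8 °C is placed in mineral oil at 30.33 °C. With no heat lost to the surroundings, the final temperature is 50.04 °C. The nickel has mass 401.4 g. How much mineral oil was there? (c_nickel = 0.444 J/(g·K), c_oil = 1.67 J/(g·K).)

m ≈ 946 g

|Q_nickel| = |Q_oil|:
401.4·0.444·(224.8 − 50.04) = m·1.67·(50.04 − 30.33)
32.92 m = 31146  ⇒  m ≈ 946.2 g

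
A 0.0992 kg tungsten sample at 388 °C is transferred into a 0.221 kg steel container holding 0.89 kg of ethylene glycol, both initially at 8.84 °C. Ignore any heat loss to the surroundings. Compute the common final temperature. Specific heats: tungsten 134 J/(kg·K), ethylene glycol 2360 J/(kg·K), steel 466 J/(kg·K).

T_f = Σ m_i c_i T_i / Σ m_i c_i:
T_f = (13.29·388 + 2100.4·8.84 + 102.99·8.84) / (13.29 + 2100.4 + 102.99)
    = 24636 / 2216.7 ≈ 11.11 °C

T_f ≈ 11.1 °C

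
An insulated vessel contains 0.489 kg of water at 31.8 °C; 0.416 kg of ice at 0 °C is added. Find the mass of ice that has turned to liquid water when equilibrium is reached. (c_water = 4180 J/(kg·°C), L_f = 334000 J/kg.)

Cooling the water to 0 °C releases 0.489×4180×31.8 = 65000 J.
To melt every bit of ice: 0.416×334000 = 138944 J.
65000 J < 138944 J, so only part of the ice melts and the system sits at 0 °C.
Mass melted = 65000/334000 ≈ 0.1946 kg.

m_melted ≈ 0.195 kg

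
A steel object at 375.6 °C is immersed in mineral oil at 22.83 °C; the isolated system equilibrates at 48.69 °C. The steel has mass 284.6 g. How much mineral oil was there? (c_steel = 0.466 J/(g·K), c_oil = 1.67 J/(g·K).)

m ≈ 1000 g

Setting the total heat transfer to zero:
284.6·0.466·(48.69 − 375.6) + m·1.67·(48.69 − 22.83) = 0
43.19 m = 43356
m = 43356/43.19 ≈ 1004 g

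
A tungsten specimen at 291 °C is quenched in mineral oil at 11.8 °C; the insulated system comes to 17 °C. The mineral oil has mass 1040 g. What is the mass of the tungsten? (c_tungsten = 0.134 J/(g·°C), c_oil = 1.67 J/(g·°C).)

Let T be the final temperature. ΣQ_i = 0:
m·0.134·(17 − 291) + 1040·1.67·(17 − 11.8) = 0
-36.72 m = -9031.4
m = -9031.4/-36.72 ≈ 246 g

m ≈ 246 g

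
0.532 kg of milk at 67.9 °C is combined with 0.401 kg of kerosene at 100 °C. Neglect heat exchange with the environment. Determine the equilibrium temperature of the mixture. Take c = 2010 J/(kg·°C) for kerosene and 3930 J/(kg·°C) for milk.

T_f ≈ 76.8 °C

Set heat shed by the hot body equal to heat absorbed by the cold body:
0.401×2010×(100 − T) = 0.532×3930×(T − 67.9)
806.01(100 − T) = 2090.8(T − 67.9)
2896.8 T = 222564  ⇒  T ≈ 76.83 °C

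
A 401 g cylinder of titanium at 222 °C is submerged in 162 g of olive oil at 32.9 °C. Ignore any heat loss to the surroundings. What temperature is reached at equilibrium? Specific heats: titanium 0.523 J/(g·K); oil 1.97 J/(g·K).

T_f ≈ 107.9 °C

Setting the total heat transfer to zero:
401*0.523*(T − 222) + 162*1.97*(T − 32.9) = 0
528.86 T = 57058
T = 57058/528.86 ≈ 107.89 °C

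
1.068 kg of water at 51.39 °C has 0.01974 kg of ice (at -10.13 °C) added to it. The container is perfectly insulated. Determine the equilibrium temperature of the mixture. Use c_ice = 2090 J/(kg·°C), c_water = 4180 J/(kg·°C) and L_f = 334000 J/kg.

T_f ≈ 48.9 °C

Energy conservation, ΣQ = 0:
ice -10.13→0 °C: 0.01974·2090·10.13 = 417.93; fusion: m_ice L_f = 0.01974·334000 = 6593.2; warm the meltwater: 82.51 T; water: 4464.2(T − 51.39)
4546.8 T = 229417 − 7011.1 = 222406
T ≈ 48.92 °C. Since T > 0 °C, the all-ice-melts assumption holds.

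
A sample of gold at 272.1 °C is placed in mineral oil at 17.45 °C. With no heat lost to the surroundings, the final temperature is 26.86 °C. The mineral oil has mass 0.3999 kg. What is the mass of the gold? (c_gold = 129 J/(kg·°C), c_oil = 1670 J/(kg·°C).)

Heat lost by the gold = heat gained by the oil:
m×129×(272.1 − 26.86) = 0.3999×1670×(26.86 − 17.45)
31636 m = 6284.3  ⇒  m ≈ 0.1986 kg

m ≈ 0.199 kg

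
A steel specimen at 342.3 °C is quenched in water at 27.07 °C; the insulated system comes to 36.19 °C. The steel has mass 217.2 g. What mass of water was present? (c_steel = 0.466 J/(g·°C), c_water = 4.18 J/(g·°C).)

m ≈ 813 g

|Q_steel| = |Q_water|:
217.2×0.466×(342.3 − 36.19) = m×4.18×(36.19 − 27.07)
38.12 m = 30983  ⇒  m ≈ 812.7 g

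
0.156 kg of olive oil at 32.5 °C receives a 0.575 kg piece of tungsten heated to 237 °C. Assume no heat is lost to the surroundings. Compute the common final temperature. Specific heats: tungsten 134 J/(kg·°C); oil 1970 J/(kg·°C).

T_f ≈ 73.5 °C

|Q_tungsten| = |Q_oil|:
0.575×134×(237 − T) = 0.156×1970×(T − 32.5)
77.05(237 − T) = 307.32(T − 32.5)
384.37 T = 28249  ⇒  T ≈ 73.49 °C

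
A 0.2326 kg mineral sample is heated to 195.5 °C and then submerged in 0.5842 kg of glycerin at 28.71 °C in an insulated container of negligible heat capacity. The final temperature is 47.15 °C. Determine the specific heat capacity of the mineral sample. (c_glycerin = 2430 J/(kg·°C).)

Net heat exchanged in the isolated system is zero:
0.2326×c×(47.15 − 195.5) + 0.5842×2430×(47.15 − 28.71) = 0
-34.51 c = -26178
c = -26178/-34.51 ≈ 758.6 J/(kg·°C)

c ≈ 759 J/(kg·°C)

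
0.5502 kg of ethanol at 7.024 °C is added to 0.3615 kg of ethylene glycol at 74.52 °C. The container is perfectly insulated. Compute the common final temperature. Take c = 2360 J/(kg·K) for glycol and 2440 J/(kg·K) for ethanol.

T_f ≈ 33.3 °C

Conservation of energy gives ΣQ = 0:
0.3615×2360×(T − 74.52) + 0.5502×2440×(T − 7.024) = 0
2195.6 T = 73006
T = 73006 / 2195.6 = 33.3 °C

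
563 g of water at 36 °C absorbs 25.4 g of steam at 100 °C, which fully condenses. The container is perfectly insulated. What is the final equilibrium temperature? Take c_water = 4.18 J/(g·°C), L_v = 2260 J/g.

Conservation of energy gives ΣQ = 0:
latent heat released on condensation: 25.4·2260 = 57404
  condensate cools 100→T: 25.4·4.18·(T − 100) = 106.17(T − 100)
  water warms: 563·4.18·(T − 36) = 2353.3(T − 36)
2459.5 T = 57404 + 10617 + 84720 = 152741
T ≈ 62.10 °C — below 100 °C, confirming all the steam condensed.

T_f ≈ 62.1 °C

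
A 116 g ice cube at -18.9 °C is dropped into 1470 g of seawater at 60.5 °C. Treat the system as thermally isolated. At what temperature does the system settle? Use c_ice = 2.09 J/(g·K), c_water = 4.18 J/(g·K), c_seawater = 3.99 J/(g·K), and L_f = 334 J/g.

T_f ≈ 49.1 °C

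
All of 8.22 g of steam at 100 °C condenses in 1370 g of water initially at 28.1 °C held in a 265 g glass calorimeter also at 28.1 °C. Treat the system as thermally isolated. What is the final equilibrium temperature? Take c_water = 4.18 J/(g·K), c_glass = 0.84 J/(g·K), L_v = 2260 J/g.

T_f ≈ 31.6 °C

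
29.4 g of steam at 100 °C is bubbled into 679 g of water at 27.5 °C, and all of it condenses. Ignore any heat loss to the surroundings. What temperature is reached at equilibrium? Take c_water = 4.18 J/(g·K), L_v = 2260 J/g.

Sum of m c ΔT and latent-heat terms is zero:
latent heat released on condensation: 29.4·2260 = 66444
  condensate cools 100→T: 29.4·4.18·(T − 100) = 122.89(T − 100)
  water warms: 679·4.18·(T − 27.5) = 2838.2(T − 27.5)
2961.1 T = 66444 + 12289 + 78051 = 156784
T ≈ 52.95 °C — below 100 °C, confirming all the steam condensed.

T_f ≈ 52.9 °C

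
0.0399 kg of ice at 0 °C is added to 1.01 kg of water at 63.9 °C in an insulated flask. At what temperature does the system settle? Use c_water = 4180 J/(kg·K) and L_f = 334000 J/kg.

T_f ≈ 58.4 °C

Taking heat into each body as positive, Σ m c ΔT = 0:
latent heat to melt: 0.0399·334000 = 13327
  warm the meltwater: 166.78 T
  water: 4221.8(T − 63.9)
4388.6 T = 269773 − 13327 = 256446
T ≈ 58.43 °C (positive, so assuming full melt was valid).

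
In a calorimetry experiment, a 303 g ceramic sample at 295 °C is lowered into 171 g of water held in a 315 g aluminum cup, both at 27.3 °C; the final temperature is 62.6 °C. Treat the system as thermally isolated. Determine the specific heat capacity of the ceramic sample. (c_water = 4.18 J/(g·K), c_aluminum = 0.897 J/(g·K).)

Taking heat into each body as positive, Σ m c ΔT = 0:
303·c·(62.6 − 295) + 171·4.18·(62.6 − 27.3) + 315·0.897·(62.6 − 27.3) = 0
-70417 c = -35206
c = -35206/-70417 ≈ 0.5 J/(g·K)

c ≈ 0.5 J/(g·K)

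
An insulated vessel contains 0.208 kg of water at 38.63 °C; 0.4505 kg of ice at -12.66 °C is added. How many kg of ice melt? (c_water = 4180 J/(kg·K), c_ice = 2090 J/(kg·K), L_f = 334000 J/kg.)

m_melted ≈ 0.0649 kg

Cooling the water to 0 °C releases 0.208·4180·38.63 = 33586 J.
Of that, 0.4505·2090·12.66 = 11920 J goes to bring the ice to 0 °C, leaving 21667 J.
To melt every bit of ice: 0.4505·334000 = 150467 J.
21667 J < 150467 J, so only part of the ice melts and the system sits at 0 °C.
m_melted·334000 = 21667  ⇒  m_melted ≈ 0.06487 kg.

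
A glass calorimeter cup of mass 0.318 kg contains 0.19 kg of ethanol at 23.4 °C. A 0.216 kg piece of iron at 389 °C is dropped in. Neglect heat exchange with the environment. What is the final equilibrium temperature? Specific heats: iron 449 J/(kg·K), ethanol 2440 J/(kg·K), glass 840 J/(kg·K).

T_f ≈ 66.2 °C

With ΣQ=0 the equilibrium temperature is the m·c-weighted mean:
T_f = (96.98·389 + 463.6·23.4 + 267.12·23.4) / (96.98 + 463.6 + 267.12)
    = 54826 / 827.7 ≈ 66.24 °C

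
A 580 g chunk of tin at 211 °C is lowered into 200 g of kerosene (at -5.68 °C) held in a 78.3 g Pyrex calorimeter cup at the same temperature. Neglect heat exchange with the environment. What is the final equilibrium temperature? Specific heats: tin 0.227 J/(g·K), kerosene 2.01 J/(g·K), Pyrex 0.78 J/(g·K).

T_f ≈ 42.3 °C

Taking heat into each body as positive, Σ m c ΔT = 0:
580×0.227×(T − 211) + 200×2.01×(T − (-5.68)) + 78.3×0.78×(T − (-5.68)) = 0
131.66(T − 211) + 402(T − (-5.68)) + 61.07(T − (-5.68)) = 0
594.73 T = 25150
T = 25150/594.73 ≈ 42.29 °C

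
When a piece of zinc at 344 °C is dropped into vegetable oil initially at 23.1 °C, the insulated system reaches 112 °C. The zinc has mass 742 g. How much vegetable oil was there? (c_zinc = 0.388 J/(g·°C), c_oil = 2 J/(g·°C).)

m ≈ 376 g

|Q_zinc| = |Q_oil|:
742·0.388·(344 − 112) = m·2·(112 − 23.1)
177.8 m = 66792  ⇒  m ≈ 375.7 g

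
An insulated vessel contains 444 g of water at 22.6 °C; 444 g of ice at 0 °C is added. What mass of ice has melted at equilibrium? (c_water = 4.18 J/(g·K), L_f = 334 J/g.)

Heat available from the water dropping to 0 °C: 444×4.18×22.6 = 41944 J.
Melting all 444 g of ice would need 444×334 = 148296 J.
Since 41944 < 148296 J, not all the ice melts; equilibrium is at 0 °C.
m_melt = 41944 / L_f = 125.6 g.

m_melted ≈ 126 g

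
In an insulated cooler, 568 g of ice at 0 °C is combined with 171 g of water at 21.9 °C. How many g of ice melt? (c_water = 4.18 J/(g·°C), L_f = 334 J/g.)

m_melted ≈ 46.9 g

Cooling the water to 0 °C releases 171·4.18·21.9 = 15654 J.
Fully melting the ice requires m_ice L_f = 568·334 = 189712 J.
That's not enough to melt it all — equilibrium is at 0 °C with ice remaining.
Mass melted = 15654/334 ≈ 46.87 g.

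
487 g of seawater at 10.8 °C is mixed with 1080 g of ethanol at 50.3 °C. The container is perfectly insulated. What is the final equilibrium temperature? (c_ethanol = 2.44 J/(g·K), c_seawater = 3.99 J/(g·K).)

T_f ≈ 33.5 °C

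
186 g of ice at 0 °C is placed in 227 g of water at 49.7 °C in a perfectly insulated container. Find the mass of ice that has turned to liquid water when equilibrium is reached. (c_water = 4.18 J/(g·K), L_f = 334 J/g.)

m_melted ≈ 141 g

Heat available from the water dropping to 0 °C: 227×4.18×49.7 = 47158 J.
To melt every bit of ice: 186×334 = 62124 J.
Since 47158 < 62124 J, not all the ice melts; equilibrium is at 0 °C.
m_melted×334 = 47158  ⇒  m_melted ≈ 141.2 g.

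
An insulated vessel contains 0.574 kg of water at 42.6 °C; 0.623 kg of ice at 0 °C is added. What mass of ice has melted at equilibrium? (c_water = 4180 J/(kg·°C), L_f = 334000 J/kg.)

m_melted ≈ 0.306 kg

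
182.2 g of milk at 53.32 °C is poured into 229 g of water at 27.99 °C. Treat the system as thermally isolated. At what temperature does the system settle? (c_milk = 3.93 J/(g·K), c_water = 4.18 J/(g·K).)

T_f ≈ 38.8 °C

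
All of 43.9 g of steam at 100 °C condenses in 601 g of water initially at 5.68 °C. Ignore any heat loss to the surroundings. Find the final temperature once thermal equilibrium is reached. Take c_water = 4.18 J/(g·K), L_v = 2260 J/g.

Net heat exchanged in the isolated system is zero:
condense steam: −43.9×2260 = −99214
  condensate cools 100→T: 43.9×4.18×(T − 100) = 183.5(T − 100)
  water warms: 601×4.18×(T − 5.68) = 2512.2(T − 5.68)
2695.7 T = 99214 + 18350 + 14269 = 131833
T ≈ 48.91 °C, under the boiling point, so the assumption holds.

T_f ≈ 48.9 °C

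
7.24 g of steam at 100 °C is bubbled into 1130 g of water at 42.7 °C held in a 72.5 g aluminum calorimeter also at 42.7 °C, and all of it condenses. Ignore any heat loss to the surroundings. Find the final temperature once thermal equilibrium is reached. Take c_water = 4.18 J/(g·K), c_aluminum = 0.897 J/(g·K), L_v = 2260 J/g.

T_f ≈ 46.5 °C

Energy conservation, ΣQ = 0:
latent heat released on condensation: 7.24×2260 = 16362
  condensate cools 100→T: 7.24×4.18×(T − 100) = 30.26(T − 100)
  original water: 4723.4(T − 42.7)
  aluminum cup: 72.5×0.897×(T − 42.7) = 65.03(T − 42.7)
4818.7 T = 16362 + 3026.3 + 204466 = 223855
T ≈ 46.46 °C (< 100 °C, so full condensation is consistent).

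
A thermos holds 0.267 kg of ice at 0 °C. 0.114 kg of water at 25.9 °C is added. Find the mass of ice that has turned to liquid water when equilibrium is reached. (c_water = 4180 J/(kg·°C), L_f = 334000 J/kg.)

m_melted ≈ 0.037 kg

Water can give up m c ΔT = 0.114·4180·25.9 = 12342 J before reaching 0 °C.
Melting all 0.267 kg of ice would need 0.267·334000 = 89178 J.
Since 12342 < 89178 J, not all the ice melts; equilibrium is at 0 °C.
m_melted·334000 = 12342  ⇒  m_melted ≈ 0.03695 kg.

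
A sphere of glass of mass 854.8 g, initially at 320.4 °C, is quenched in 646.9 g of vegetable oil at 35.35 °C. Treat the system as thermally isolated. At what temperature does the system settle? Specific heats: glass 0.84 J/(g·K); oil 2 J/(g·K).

T_f ≈ 137.1 °C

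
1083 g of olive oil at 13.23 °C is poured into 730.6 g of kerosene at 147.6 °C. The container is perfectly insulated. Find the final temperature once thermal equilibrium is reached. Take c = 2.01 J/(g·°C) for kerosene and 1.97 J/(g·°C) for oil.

T_f = Σ m_i c_i T_i / Σ m_i c_i:
T_f = (1468.5*147.6 + 2133.5*13.23) / (1468.5 + 2133.5)
    = 244978 / 3602 ≈ 68.01 °C

T_f ≈ 68.0 °C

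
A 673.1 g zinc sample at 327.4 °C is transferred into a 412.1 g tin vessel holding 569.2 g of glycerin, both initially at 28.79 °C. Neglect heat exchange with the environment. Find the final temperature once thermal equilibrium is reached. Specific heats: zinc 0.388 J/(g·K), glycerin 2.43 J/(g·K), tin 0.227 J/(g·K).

T_f ≈ 73.7 °C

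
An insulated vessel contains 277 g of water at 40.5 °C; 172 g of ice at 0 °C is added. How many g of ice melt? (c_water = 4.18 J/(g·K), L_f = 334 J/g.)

Cooling the water to 0 °C releases 277·4.18·40.5 = 46893 J.
Melting all 172 g of ice would need 172·334 = 57448 J.
Since 46893 < 57448 J, not all the ice melts; equilibrium is at 0 °C.
Mass melted = 46893/334 ≈ 140.4 g.

m_melted ≈ 140 g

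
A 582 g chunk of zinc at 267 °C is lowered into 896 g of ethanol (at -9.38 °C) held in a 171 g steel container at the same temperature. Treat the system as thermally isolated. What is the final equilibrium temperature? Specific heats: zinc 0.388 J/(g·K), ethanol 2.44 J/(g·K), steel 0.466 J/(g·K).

T_f ≈ 15.7 °C

Setting the total heat transfer to zero:
582·0.388·(T − 267) + 896·2.44·(T − (-9.38)) + 171·0.466·(T − (-9.38)) = 0
225.82(T − 267) + 2186.2(T − (-9.38)) + 79.69(T − (-9.38)) = 0
(225.82 + 2186.2 + 79.69) T = 225.82·267 + 2186.2·(-9.38) + 79.69·(-9.38)
T = 39038/2491.7 ≈ 15.67 °C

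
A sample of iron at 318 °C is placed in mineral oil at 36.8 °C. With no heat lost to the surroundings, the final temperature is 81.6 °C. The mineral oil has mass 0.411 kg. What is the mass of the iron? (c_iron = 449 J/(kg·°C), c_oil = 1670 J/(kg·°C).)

m ≈ 0.29 kg

Heat lost by the iron = heat gained by the oil:
m×449×(318 − 81.6) = 0.411×1670×(81.6 − 36.8)
106144 m = 30749  ⇒  m ≈ 0.2897 kg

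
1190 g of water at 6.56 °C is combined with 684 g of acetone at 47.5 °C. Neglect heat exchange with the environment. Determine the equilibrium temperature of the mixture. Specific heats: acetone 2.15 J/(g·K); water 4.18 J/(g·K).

T_f ≈ 15.9 °C

|Q_acetone| = |Q_water|:
684×2.15×(47.5 − T) = 1190×4.18×(T − 6.56)
1470.6(47.5 − T) = 4974.2(T − 6.56)
6444.8 T = 102484  ⇒  T ≈ 15.90 °C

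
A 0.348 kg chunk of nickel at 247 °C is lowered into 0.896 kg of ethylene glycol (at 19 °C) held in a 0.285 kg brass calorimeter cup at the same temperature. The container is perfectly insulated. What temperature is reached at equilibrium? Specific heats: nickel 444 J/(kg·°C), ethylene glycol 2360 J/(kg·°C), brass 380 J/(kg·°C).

T_f ≈ 33.8 °C

Energy conservation, ΣQ = 0:
0.348*444*(T − 247) + 0.896*2360*(T − 19) + 0.285*380*(T − 19) = 0
2377.4 T = 80399
T = 80399 / 2377.4 = 33.8 °C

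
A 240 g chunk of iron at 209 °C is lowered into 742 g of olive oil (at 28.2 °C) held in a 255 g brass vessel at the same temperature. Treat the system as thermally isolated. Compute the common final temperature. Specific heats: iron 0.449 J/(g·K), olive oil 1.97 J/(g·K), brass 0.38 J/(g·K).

T_f = Σ m_i c_i T_i / Σ m_i c_i:
T_f = (107.76*209 + 1461.7*28.2 + 96.9*28.2) / (107.76 + 1461.7 + 96.9)
    = 66475 / 1666.4 ≈ 39.89 °C

T_f ≈ 39.9 °C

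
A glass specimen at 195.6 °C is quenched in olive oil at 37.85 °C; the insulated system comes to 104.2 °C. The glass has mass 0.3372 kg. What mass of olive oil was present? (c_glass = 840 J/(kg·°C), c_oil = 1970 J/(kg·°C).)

Net heat exchanged in the isolated system is zero:
0.3372·840·(104.2 − 195.6) + m·1970·(104.2 − 37.85) = 0
130709 m = 25889
m = 25889/130709 ≈ 0.1981 kg

m ≈ 0.198 kg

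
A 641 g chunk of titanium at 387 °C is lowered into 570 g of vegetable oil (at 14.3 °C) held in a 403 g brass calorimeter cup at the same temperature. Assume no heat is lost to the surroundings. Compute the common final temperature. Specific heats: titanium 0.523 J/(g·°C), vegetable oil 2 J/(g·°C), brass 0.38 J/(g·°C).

T_f is the heat-capacity-weighted average of the initial temperatures:
T_f = (335.24·387 + 1140·14.3 + 153.14·14.3) / (335.24 + 1140 + 153.14)
    = 148231 / 1628.4 ≈ 91.03 °C

T_f ≈ 91.0 °C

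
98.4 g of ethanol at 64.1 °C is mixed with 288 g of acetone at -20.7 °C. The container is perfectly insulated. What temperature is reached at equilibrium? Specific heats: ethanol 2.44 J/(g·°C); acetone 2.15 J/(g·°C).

T_f = Σ m_i c_i T_i / Σ m_i c_i:
T_f = (240.1×64.1 + 619.2×(-20.7)) / (240.1 + 619.2)
    = 2572.7 / 859.3 ≈ 2.99 °C

T_f ≈ 3.0 °C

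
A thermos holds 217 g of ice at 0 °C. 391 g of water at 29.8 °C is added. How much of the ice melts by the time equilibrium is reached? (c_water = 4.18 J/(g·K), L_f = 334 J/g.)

Water can give up m c ΔT = 391×4.18×29.8 = 48705 J before reaching 0 °C.
To melt every bit of ice: 217×334 = 72478 J.
That's not enough to melt it all — equilibrium is at 0 °C with ice remaining.
m_melted×334 = 48705  ⇒  m_melted ≈ 145.8 g.

m_melted ≈ 146 g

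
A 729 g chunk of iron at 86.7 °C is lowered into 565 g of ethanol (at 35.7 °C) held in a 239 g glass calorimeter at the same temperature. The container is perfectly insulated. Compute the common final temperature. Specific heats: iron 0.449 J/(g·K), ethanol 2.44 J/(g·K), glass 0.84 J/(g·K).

Net heat exchanged in the isolated system is zero:
729*0.449*(T − 86.7) + 565*2.44*(T − 35.7) + 239*0.84*(T − 35.7) = 0
1906.7 T = 84762
T = 84762/1906.7 ≈ 44.46 °C

T_f ≈ 44.5 °C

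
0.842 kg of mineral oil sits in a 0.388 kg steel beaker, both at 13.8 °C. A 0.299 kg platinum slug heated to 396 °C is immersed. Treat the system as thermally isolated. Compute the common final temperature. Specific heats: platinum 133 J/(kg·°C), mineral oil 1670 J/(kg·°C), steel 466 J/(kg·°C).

T_f ≈ 23.1 °C

Taking heat into each body as positive, Σ m c ΔT = 0:
0.299*133*(T − 396) + 0.842*1670*(T − 13.8) + 0.388*466*(T − 13.8) = 0
(39.77 + 1406.1 + 180.81) T = 39.77*396 + 1406.1*13.8 + 180.81*13.8
T = 37648 / 1626.7 = 23.1 °C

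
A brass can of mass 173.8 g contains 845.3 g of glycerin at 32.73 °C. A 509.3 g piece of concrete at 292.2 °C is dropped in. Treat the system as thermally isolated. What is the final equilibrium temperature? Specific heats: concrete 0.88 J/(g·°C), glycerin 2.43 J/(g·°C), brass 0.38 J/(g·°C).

T_f ≈ 78.0 °C

Let T be the final temperature. ΣQ_i = 0:
509.3×0.88×(T − 292.2) + 845.3×2.43×(T − 32.73) + 173.8×0.38×(T − 32.73) = 0
448.18(T − 292.2) + 2054.1(T − 32.73) + 66.04(T − 32.73) = 0
2568.3 T = 200351
T ≈ 78.01 °C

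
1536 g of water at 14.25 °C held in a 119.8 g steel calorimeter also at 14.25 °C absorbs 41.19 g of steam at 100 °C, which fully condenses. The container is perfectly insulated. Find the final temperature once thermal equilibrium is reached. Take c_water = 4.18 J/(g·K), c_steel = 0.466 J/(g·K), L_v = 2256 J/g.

Energy conservation, ΣQ = 0:
latent heat released on condensation: 41.19×2256 = 92925
  condensate cools 100→T: 41.19×4.18×(T − 100) = 172.17(T − 100)
  original water: 6420.5(T − 14.25)
  steel cup: 119.8×0.466×(T − 14.25) = 55.83(T − 14.25)
6648.5 T = 92925 + 17217 + 92287 = 202429
T ≈ 30.45 °C (< 100 °C, so full condensation is consistent).

T_f ≈ 30.4 °C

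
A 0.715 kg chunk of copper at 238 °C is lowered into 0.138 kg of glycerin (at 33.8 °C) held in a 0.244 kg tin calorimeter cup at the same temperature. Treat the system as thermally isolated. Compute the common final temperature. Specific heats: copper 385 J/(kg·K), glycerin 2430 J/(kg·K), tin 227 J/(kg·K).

T_f ≈ 118.2 °C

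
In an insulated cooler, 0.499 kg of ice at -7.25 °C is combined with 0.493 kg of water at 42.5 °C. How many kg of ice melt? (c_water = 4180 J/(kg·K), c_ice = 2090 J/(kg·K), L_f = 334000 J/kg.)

Heat available from the water dropping to 0 °C: 0.493×4180×42.5 = 87581 J.
Of that, 0.499×2090×7.25 = 7561.1 J goes to bring the ice to 0 °C, leaving 80020 J.
Fully melting the ice requires m_ice L_f = 0.499×334000 = 166666 J.
80020 J < 166666 J, so only part of the ice melts and the system sits at 0 °C.
m_melt = 80020 / L_f = 0.2396 kg.

m_melted ≈ 0.24 kg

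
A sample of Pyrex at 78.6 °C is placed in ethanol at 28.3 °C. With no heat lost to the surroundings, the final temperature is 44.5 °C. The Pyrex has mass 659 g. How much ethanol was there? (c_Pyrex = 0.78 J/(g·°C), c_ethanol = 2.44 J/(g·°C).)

Taking heat into each body as positive, Σ m c ΔT = 0:
659×0.78×(44.5 − 78.6) + m×2.44×(44.5 − 28.3) = 0
39.53 m = 17528
m = 17528/39.53 ≈ 443.4 g

m ≈ 443 g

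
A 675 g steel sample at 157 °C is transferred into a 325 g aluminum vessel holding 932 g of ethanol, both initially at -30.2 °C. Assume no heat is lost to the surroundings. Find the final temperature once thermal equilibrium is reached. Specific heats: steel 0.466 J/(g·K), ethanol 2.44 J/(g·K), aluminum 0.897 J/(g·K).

Heat gained plus heat lost sum to zero:
675×0.466×(T − 157) + 932×2.44×(T − (-30.2)) + 325×0.897×(T − (-30.2)) = 0
314.55(T − 157) + 2274.1(T − (-30.2)) + 291.53(T − (-30.2)) = 0
2880.2 T = -28097
T = -28097 / 2880.2 = -9.76 °C

T_f ≈ -9.8 °C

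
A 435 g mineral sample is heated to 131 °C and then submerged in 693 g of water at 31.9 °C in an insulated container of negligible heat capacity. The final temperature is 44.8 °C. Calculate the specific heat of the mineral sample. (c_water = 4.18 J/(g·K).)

Net heat exchanged in the isolated system is zero:
435×c×(44.8 − 131) + 693×4.18×(44.8 − 31.9) = 0
-37497 c = -37368
c = -37368/-37497 ≈ 0.9966 J/(g·K)

c ≈ 0.997 J/(g·K)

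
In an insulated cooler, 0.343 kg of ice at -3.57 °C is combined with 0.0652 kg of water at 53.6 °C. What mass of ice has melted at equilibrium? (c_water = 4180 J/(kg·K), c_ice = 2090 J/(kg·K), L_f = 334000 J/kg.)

m_melted ≈ 0.0361 kg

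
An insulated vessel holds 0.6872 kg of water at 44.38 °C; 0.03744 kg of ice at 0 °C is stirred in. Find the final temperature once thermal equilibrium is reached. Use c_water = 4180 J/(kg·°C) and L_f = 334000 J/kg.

T_f ≈ 38.0 °C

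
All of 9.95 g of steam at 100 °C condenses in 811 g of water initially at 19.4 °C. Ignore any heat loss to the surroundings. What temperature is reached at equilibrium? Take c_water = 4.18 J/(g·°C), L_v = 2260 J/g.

T_f ≈ 26.9 °C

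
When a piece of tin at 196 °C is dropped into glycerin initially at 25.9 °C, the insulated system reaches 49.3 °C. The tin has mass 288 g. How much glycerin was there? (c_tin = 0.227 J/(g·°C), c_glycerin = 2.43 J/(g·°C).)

m ≈ 169 g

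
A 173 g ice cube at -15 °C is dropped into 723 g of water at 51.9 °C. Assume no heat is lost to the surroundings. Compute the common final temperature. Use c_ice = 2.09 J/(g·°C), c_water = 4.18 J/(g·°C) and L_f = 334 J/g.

Sum of m c ΔT and latent-heat terms is zero:
warm ice to 0 °C: 173×2.09×(0 − (-15)) = 5423.6; latent heat to melt: 173×334 = 57782; meltwater 0→T: 173×4.18×T = 723.14 T; water: 3022.1(T − 51.9)
3745.3 T = 156849 − 63206 = 93644
T ≈ 25.00 °C. Since T > 0 °C, the all-ice-melts assumption holds.

T_f ≈ 25.0 °C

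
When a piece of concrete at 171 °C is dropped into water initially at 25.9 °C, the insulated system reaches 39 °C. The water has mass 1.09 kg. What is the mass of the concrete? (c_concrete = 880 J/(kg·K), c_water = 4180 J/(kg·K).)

m ≈ 0.514 kg

Heat gained plus heat lost sum to zero:
m·880·(39 − 171) + 1.09·4180·(39 − 25.9) = 0
-116160 m = -59686
m = -59686/-116160 ≈ 0.5138 kg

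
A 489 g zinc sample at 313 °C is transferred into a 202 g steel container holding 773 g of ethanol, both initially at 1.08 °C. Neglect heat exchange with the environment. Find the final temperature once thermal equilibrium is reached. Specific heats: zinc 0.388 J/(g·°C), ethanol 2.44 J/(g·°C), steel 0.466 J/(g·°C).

T_f ≈ 28.4 °C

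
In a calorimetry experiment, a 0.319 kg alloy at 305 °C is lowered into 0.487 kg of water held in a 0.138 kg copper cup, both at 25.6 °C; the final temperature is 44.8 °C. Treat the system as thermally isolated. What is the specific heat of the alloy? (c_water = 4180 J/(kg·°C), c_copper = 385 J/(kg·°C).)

c ≈ 483 J/(kg·°C)

Net heat exchanged in the isolated system is zero:
0.319·c·(44.8 − 305) + 0.487·4180·(44.8 − 25.6) + 0.138·385·(44.8 − 25.6) = 0
-83 c = -40105
c = -40105/-83 ≈ 483.2 J/(kg·°C)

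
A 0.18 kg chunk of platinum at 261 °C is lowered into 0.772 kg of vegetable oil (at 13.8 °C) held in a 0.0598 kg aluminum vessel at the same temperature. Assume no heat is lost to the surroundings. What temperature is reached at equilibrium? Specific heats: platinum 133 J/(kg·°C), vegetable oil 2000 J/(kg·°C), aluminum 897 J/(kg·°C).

T_f ≈ 17.4 °C

T_f is the heat-capacity-weighted average of the initial temperatures:
T_f = (23.94·261 + 1544·13.8 + 53.64·13.8) / (23.94 + 1544 + 53.64)
    = 28296 / 1621.6 ≈ 17.45 °C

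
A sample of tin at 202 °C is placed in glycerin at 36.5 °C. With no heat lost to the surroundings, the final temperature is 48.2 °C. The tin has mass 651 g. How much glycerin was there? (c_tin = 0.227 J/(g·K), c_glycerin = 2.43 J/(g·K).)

m ≈ 799 g

Conservation of energy gives ΣQ = 0:
651×0.227×(48.2 − 202) + m×2.43×(48.2 − 36.5) = 0
28.43 m = 22728
m = 22728/28.43 ≈ 799.4 g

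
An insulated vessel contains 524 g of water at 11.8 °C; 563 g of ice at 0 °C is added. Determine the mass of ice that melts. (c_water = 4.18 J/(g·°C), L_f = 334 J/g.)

m_melted ≈ 77.4 g

Water can give up m c ΔT = 524×4.18×11.8 = 25846 J before reaching 0 °C.
Fully melting the ice requires m_ice L_f = 563×334 = 188042 J.
25846 J < 188042 J, so only part of the ice melts and the system sits at 0 °C.
m_melt = 25846 / L_f = 77.38 g.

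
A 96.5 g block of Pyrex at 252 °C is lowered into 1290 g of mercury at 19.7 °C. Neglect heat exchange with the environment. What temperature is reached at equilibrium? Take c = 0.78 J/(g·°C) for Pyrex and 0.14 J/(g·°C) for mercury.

T_f ≈ 88.0 °C

Setting the total heat transfer to zero:
96.5*0.78*(T − 252) + 1290*0.14*(T − 19.7) = 0
75.27(T − 252) + 180.6(T − 19.7) = 0
(75.27 + 180.6) T = 75.27*252 + 180.6*19.7
T ≈ 88.04 °C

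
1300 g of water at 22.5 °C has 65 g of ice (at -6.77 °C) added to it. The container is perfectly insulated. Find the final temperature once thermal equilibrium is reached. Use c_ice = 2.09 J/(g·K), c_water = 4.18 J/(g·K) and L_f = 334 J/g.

Energy conservation, ΣQ = 0:
ice -6.77→0 °C: 65·2.09·6.77 = 919.7
  melt ice: 65·334 = 21710
  warm the meltwater: 271.7 T
  water cools: 1300·4.18·(T − 22.5) = 5434(T − 22.5)
5705.7 T = 122265 − 22630 = 99635
T ≈ 17.46 °C. Since T > 0 °C, the all-ice-melts assumption holds.

T_f ≈ 17.5 °C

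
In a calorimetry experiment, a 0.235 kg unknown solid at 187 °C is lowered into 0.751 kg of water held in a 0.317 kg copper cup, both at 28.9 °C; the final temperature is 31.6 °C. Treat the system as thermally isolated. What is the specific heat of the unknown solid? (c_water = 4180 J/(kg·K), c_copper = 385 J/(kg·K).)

c ≈ 241 J/(kg·K)

Let T be the final temperature. ΣQ_i = 0:
0.235×c×(31.6 − 187) + 0.751×4180×(31.6 − 28.9) + 0.317×385×(31.6 − 28.9) = 0
-36.52 c = -8805.3
c = -8805.3/-36.52 ≈ 241.1 J/(kg·K)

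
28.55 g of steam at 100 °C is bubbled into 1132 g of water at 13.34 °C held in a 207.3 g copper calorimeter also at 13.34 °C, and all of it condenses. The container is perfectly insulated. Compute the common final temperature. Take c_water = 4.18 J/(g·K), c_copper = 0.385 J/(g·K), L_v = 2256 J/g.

T_f ≈ 28.5 °C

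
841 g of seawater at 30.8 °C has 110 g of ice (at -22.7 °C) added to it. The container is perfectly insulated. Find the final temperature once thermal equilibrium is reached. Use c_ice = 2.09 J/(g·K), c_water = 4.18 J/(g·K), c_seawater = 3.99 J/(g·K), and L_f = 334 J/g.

Setting the total heat transfer to zero:
ice -22.7→0 °C: 110×2.09×22.7 = 5218.7
  latent heat to melt: 110×334 = 36740
  meltwater 0→T: 110×4.18×T = 459.8 T
  seawater: 3355.6(T − 30.8)
3815.4 T = 103352 − 41959 = 61393
T ≈ 16.09 °C — above 0 °C, consistent with complete melting.

T_f ≈ 16.1 °C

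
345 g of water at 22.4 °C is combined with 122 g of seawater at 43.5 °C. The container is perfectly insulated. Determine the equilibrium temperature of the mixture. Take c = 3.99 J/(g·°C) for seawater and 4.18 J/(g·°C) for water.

T_f ≈ 27.7 °C

T_f = Σ m_i c_i T_i / Σ m_i c_i:
T_f = (486.78×43.5 + 1442.1×22.4) / (486.78 + 1442.1)
    = 53478 / 1928.9 ≈ 27.72 °C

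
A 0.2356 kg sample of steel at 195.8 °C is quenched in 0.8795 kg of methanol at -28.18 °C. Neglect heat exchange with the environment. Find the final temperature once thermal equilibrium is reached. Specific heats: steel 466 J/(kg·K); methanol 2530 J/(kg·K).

T_f ≈ -17.6 °C

Heat lost by the steel equals heat gained by the methanol:
0.2356*466*(195.8 − T) = 0.8795*2530*(T − (-28.18))
109.79(195.8 − T) = 2225.1(T − (-28.18))
2334.9 T = -41208  ⇒  T ≈ -17.65 °C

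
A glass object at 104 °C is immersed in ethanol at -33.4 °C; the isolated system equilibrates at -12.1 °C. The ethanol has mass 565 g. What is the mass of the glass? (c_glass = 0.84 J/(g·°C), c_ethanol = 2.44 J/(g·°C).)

Conservation of energy gives ΣQ = 0:
m·0.84·(-12.1 − 104) + 565·2.44·(-12.1 − (-33.4)) = 0
-97.52 m = -29364
m = -29364/-97.52 ≈ 301.1 g

m ≈ 301 g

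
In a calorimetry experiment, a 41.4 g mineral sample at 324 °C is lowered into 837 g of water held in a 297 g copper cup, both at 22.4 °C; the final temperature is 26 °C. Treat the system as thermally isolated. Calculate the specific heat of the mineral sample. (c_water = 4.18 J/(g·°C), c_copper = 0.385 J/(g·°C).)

c ≈ 1.05 J/(g·°C)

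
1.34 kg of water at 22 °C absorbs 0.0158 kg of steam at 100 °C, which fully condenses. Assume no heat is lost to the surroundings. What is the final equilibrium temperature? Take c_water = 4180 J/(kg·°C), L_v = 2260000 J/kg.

Taking heat into each body as positive, Σ m c ΔT = 0:
condense steam: −0.0158·2260000 = −35708; condensate cools 100→T: 0.0158·4180·(T − 100) = 66.04(T − 100); water warms: 1.34·4180·(T − 22) = 5601.2(T − 22)
5667.2 T = 35708 + 6604.4 + 123226 = 165539
T ≈ 29.21 °C — below 100 °C, confirming all the steam condensed.

T_f ≈ 29.2 °C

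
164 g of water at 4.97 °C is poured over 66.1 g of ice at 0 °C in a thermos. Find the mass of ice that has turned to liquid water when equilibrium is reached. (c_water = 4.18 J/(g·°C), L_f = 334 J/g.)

m_melted ≈ 10.2 g

Heat available from the water dropping to 0 °C: 164×4.18×4.97 = 3407 J.
To melt every bit of ice: 66.1×334 = 22077 J.
Since 3407 < 22077 J, not all the ice melts; equilibrium is at 0 °C.
Mass melted = 3407/334 ≈ 10.2 g.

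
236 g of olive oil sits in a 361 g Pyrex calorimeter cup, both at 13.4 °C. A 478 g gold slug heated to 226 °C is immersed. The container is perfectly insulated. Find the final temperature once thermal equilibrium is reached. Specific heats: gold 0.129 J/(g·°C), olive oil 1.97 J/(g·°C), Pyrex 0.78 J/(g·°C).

Let T be the final temperature. ΣQ_i = 0:
478*0.129*(T − 226) + 236*1.97*(T − 13.4) + 361*0.78*(T − 13.4) = 0
61.66(T − 226) + 464.92(T − 13.4) + 281.58(T − 13.4) = 0
808.16 T = 23939
T ≈ 29.62 °C

T_f ≈ 29.6 °C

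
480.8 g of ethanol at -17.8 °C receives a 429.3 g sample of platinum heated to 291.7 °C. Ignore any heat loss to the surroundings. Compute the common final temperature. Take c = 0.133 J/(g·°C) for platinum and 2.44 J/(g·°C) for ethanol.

T_f ≈ -3.4 °C

Conservation of energy gives ΣQ = 0:
429.3*0.133*(T − 291.7) + 480.8*2.44*(T − (-17.8)) = 0
57.1(T − 291.7) + 1173.2(T − (-17.8)) = 0
(57.1 + 1173.2) T = 57.1*291.7 + 1173.2*(-17.8)
T = -4226.9 / 1230.2 = -3.44 °C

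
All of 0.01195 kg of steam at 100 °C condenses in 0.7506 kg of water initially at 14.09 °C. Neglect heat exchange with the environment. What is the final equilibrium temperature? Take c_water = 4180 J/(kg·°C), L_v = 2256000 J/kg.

T_f ≈ 23.9 °C

Conservation of energy gives ΣQ = 0:
condense steam: −0.01195×2256000 = −26959; condensed water 100 °C→T: 49.95(T − 100); water warms: 0.7506×4180×(T − 14.09) = 3137.5(T − 14.09)
3187.5 T = 26959 + 4995.1 + 44207 = 76162
T ≈ 23.89 °C — below 100 °C, confirming all the steam condensed.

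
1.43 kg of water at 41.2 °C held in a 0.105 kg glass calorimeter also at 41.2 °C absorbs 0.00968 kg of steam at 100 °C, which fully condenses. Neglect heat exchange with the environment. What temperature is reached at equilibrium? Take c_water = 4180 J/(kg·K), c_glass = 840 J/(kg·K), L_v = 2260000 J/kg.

T_f ≈ 45.2 °C

Let T be the final temperature. ΣQ_i = 0:
steam→water at 100 °C releases m L_v = 0.00968·2260000 = 21877
  condensate cools 100→T: 0.00968·4180·(T − 100) = 40.46(T − 100)
  water warms: 1.43·4180·(T − 41.2) = 5977.4(T − 41.2)
  glass cup: 0.105·840·(T − 41.2) = 88.2(T − 41.2)
6106.1 T = 21877 + 4046.2 + 249903 = 275826
T ≈ 45.17 °C, under the boiling point, so the assumption holds.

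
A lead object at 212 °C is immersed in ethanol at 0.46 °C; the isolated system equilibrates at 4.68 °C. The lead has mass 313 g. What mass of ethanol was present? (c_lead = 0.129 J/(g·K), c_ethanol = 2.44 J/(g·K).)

Heat lost by the lead = heat gained by the ethanol:
313·0.129·(212 − 4.68) = m·2.44·(4.68 − 0.46)
10.3 m = 8371  ⇒  m ≈ 813 g

m ≈ 813 g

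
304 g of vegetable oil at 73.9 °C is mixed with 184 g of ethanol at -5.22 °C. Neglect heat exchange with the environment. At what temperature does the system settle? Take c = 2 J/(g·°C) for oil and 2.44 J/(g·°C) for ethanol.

Net heat exchanged in the isolated system is zero:
304·2·(T − 73.9) + 184·2.44·(T − (-5.22)) = 0
1057 T = 42588
T = 42588/1057 ≈ 40.29 °C

T_f ≈ 40.3 °C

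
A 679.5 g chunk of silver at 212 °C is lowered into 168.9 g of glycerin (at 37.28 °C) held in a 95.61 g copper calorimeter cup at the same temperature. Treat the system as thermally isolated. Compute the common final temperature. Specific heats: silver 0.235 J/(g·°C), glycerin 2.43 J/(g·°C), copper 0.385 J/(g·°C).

T_f ≈ 83.2 °C

Energy conservation, ΣQ = 0:
679.5×0.235×(T − 212) + 168.9×2.43×(T − 37.28) + 95.61×0.385×(T − 37.28) = 0
159.68(T − 212) + 410.43(T − 37.28) + 36.81(T − 37.28) = 0
(159.68 + 410.43 + 36.81) T = 159.68×212 + 410.43×37.28 + 36.81×37.28
T = 50526 / 606.92 = 83.2 °C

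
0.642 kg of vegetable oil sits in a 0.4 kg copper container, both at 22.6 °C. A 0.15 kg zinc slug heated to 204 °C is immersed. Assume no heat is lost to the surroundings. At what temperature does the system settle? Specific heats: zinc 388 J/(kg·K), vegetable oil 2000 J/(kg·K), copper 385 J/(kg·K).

T_f ≈ 29.7 °C

T_f = Σ m_i c_i T_i / Σ m_i c_i:
T_f = (58.2×204 + 1284×22.6 + 154×22.6) / (58.2 + 1284 + 154)
    = 44372 / 1496.2 ≈ 29.66 °C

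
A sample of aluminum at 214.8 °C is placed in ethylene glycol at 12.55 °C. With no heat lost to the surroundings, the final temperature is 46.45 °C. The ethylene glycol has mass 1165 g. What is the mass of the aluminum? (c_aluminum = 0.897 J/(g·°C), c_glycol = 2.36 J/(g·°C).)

m ≈ 617 g

Conservation of energy gives ΣQ = 0:
m·0.897·(46.45 − 214.8) + 1165·2.36·(46.45 − 12.55) = 0
-151.01 m = -93205
m = -93205/-151.01 ≈ 617.2 g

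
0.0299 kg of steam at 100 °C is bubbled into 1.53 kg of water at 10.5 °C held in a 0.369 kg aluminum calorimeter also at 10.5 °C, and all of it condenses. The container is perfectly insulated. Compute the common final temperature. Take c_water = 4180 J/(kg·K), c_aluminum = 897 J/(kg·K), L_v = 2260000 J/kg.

T_f ≈ 22.0 °C

Sum of m c ΔT and latent-heat terms is zero:
latent heat released on condensation: 0.0299×2260000 = 67574
  condensed water 100 °C→T: 124.98(T − 100)
  original water: 6395.4(T − 10.5)
  aluminum cup: 0.369×897×(T − 10.5) = 330.99(T − 10.5)
6851.4 T = 67574 + 12498 + 70627 = 150699
T ≈ 22.00 °C (< 100 °C, so full condensation is consistent).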